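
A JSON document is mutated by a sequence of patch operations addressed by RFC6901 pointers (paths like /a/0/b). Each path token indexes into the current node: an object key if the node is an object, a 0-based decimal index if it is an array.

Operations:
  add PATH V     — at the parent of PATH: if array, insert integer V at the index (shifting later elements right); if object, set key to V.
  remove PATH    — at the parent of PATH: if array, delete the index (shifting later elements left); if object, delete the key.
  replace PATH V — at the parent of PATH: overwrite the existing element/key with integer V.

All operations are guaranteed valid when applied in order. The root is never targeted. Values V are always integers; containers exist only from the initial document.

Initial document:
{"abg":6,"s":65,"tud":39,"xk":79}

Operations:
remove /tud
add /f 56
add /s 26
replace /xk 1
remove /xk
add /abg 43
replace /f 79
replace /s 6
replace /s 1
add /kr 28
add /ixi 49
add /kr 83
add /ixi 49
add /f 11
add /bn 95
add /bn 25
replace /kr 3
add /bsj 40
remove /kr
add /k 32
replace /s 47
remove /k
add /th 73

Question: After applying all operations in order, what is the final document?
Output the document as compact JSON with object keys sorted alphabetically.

Answer: {"abg":43,"bn":25,"bsj":40,"f":11,"ixi":49,"s":47,"th":73}

Derivation:
After op 1 (remove /tud): {"abg":6,"s":65,"xk":79}
After op 2 (add /f 56): {"abg":6,"f":56,"s":65,"xk":79}
After op 3 (add /s 26): {"abg":6,"f":56,"s":26,"xk":79}
After op 4 (replace /xk 1): {"abg":6,"f":56,"s":26,"xk":1}
After op 5 (remove /xk): {"abg":6,"f":56,"s":26}
After op 6 (add /abg 43): {"abg":43,"f":56,"s":26}
After op 7 (replace /f 79): {"abg":43,"f":79,"s":26}
After op 8 (replace /s 6): {"abg":43,"f":79,"s":6}
After op 9 (replace /s 1): {"abg":43,"f":79,"s":1}
After op 10 (add /kr 28): {"abg":43,"f":79,"kr":28,"s":1}
After op 11 (add /ixi 49): {"abg":43,"f":79,"ixi":49,"kr":28,"s":1}
After op 12 (add /kr 83): {"abg":43,"f":79,"ixi":49,"kr":83,"s":1}
After op 13 (add /ixi 49): {"abg":43,"f":79,"ixi":49,"kr":83,"s":1}
After op 14 (add /f 11): {"abg":43,"f":11,"ixi":49,"kr":83,"s":1}
After op 15 (add /bn 95): {"abg":43,"bn":95,"f":11,"ixi":49,"kr":83,"s":1}
After op 16 (add /bn 25): {"abg":43,"bn":25,"f":11,"ixi":49,"kr":83,"s":1}
After op 17 (replace /kr 3): {"abg":43,"bn":25,"f":11,"ixi":49,"kr":3,"s":1}
After op 18 (add /bsj 40): {"abg":43,"bn":25,"bsj":40,"f":11,"ixi":49,"kr":3,"s":1}
After op 19 (remove /kr): {"abg":43,"bn":25,"bsj":40,"f":11,"ixi":49,"s":1}
After op 20 (add /k 32): {"abg":43,"bn":25,"bsj":40,"f":11,"ixi":49,"k":32,"s":1}
After op 21 (replace /s 47): {"abg":43,"bn":25,"bsj":40,"f":11,"ixi":49,"k":32,"s":47}
After op 22 (remove /k): {"abg":43,"bn":25,"bsj":40,"f":11,"ixi":49,"s":47}
After op 23 (add /th 73): {"abg":43,"bn":25,"bsj":40,"f":11,"ixi":49,"s":47,"th":73}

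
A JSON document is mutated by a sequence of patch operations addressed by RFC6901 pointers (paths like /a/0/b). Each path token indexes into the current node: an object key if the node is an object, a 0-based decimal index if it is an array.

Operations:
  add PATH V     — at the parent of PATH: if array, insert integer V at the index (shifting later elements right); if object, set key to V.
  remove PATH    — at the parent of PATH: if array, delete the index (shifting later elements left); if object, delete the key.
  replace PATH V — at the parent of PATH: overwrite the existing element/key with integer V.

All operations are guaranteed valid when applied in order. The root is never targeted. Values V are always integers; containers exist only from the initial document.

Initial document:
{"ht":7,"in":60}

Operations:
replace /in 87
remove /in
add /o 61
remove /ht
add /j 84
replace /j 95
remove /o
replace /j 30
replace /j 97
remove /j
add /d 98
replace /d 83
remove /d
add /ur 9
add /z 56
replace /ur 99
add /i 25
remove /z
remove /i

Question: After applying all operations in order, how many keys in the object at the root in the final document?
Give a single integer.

After op 1 (replace /in 87): {"ht":7,"in":87}
After op 2 (remove /in): {"ht":7}
After op 3 (add /o 61): {"ht":7,"o":61}
After op 4 (remove /ht): {"o":61}
After op 5 (add /j 84): {"j":84,"o":61}
After op 6 (replace /j 95): {"j":95,"o":61}
After op 7 (remove /o): {"j":95}
After op 8 (replace /j 30): {"j":30}
After op 9 (replace /j 97): {"j":97}
After op 10 (remove /j): {}
After op 11 (add /d 98): {"d":98}
After op 12 (replace /d 83): {"d":83}
After op 13 (remove /d): {}
After op 14 (add /ur 9): {"ur":9}
After op 15 (add /z 56): {"ur":9,"z":56}
After op 16 (replace /ur 99): {"ur":99,"z":56}
After op 17 (add /i 25): {"i":25,"ur":99,"z":56}
After op 18 (remove /z): {"i":25,"ur":99}
After op 19 (remove /i): {"ur":99}
Size at the root: 1

Answer: 1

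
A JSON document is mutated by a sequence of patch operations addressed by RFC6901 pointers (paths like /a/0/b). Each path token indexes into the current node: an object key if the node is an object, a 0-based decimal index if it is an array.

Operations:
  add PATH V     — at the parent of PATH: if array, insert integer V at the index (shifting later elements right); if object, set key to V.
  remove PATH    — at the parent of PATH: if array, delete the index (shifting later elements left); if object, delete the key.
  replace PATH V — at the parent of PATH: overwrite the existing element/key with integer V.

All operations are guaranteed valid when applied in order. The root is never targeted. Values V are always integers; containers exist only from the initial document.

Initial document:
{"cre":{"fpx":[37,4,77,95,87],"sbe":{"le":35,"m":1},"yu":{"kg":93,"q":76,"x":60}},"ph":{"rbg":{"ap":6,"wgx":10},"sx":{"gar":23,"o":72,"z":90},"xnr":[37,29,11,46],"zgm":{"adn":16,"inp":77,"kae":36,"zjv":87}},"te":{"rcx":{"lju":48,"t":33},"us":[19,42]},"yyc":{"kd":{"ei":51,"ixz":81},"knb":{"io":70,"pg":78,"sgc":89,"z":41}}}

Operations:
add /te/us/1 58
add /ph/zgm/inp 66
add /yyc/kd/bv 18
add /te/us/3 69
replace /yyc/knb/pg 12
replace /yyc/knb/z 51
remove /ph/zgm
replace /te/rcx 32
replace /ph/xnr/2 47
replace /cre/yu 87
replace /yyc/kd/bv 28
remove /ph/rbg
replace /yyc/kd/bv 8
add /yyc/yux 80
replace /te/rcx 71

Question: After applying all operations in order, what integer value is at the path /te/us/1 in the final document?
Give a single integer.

Answer: 58

Derivation:
After op 1 (add /te/us/1 58): {"cre":{"fpx":[37,4,77,95,87],"sbe":{"le":35,"m":1},"yu":{"kg":93,"q":76,"x":60}},"ph":{"rbg":{"ap":6,"wgx":10},"sx":{"gar":23,"o":72,"z":90},"xnr":[37,29,11,46],"zgm":{"adn":16,"inp":77,"kae":36,"zjv":87}},"te":{"rcx":{"lju":48,"t":33},"us":[19,58,42]},"yyc":{"kd":{"ei":51,"ixz":81},"knb":{"io":70,"pg":78,"sgc":89,"z":41}}}
After op 2 (add /ph/zgm/inp 66): {"cre":{"fpx":[37,4,77,95,87],"sbe":{"le":35,"m":1},"yu":{"kg":93,"q":76,"x":60}},"ph":{"rbg":{"ap":6,"wgx":10},"sx":{"gar":23,"o":72,"z":90},"xnr":[37,29,11,46],"zgm":{"adn":16,"inp":66,"kae":36,"zjv":87}},"te":{"rcx":{"lju":48,"t":33},"us":[19,58,42]},"yyc":{"kd":{"ei":51,"ixz":81},"knb":{"io":70,"pg":78,"sgc":89,"z":41}}}
After op 3 (add /yyc/kd/bv 18): {"cre":{"fpx":[37,4,77,95,87],"sbe":{"le":35,"m":1},"yu":{"kg":93,"q":76,"x":60}},"ph":{"rbg":{"ap":6,"wgx":10},"sx":{"gar":23,"o":72,"z":90},"xnr":[37,29,11,46],"zgm":{"adn":16,"inp":66,"kae":36,"zjv":87}},"te":{"rcx":{"lju":48,"t":33},"us":[19,58,42]},"yyc":{"kd":{"bv":18,"ei":51,"ixz":81},"knb":{"io":70,"pg":78,"sgc":89,"z":41}}}
After op 4 (add /te/us/3 69): {"cre":{"fpx":[37,4,77,95,87],"sbe":{"le":35,"m":1},"yu":{"kg":93,"q":76,"x":60}},"ph":{"rbg":{"ap":6,"wgx":10},"sx":{"gar":23,"o":72,"z":90},"xnr":[37,29,11,46],"zgm":{"adn":16,"inp":66,"kae":36,"zjv":87}},"te":{"rcx":{"lju":48,"t":33},"us":[19,58,42,69]},"yyc":{"kd":{"bv":18,"ei":51,"ixz":81},"knb":{"io":70,"pg":78,"sgc":89,"z":41}}}
After op 5 (replace /yyc/knb/pg 12): {"cre":{"fpx":[37,4,77,95,87],"sbe":{"le":35,"m":1},"yu":{"kg":93,"q":76,"x":60}},"ph":{"rbg":{"ap":6,"wgx":10},"sx":{"gar":23,"o":72,"z":90},"xnr":[37,29,11,46],"zgm":{"adn":16,"inp":66,"kae":36,"zjv":87}},"te":{"rcx":{"lju":48,"t":33},"us":[19,58,42,69]},"yyc":{"kd":{"bv":18,"ei":51,"ixz":81},"knb":{"io":70,"pg":12,"sgc":89,"z":41}}}
After op 6 (replace /yyc/knb/z 51): {"cre":{"fpx":[37,4,77,95,87],"sbe":{"le":35,"m":1},"yu":{"kg":93,"q":76,"x":60}},"ph":{"rbg":{"ap":6,"wgx":10},"sx":{"gar":23,"o":72,"z":90},"xnr":[37,29,11,46],"zgm":{"adn":16,"inp":66,"kae":36,"zjv":87}},"te":{"rcx":{"lju":48,"t":33},"us":[19,58,42,69]},"yyc":{"kd":{"bv":18,"ei":51,"ixz":81},"knb":{"io":70,"pg":12,"sgc":89,"z":51}}}
After op 7 (remove /ph/zgm): {"cre":{"fpx":[37,4,77,95,87],"sbe":{"le":35,"m":1},"yu":{"kg":93,"q":76,"x":60}},"ph":{"rbg":{"ap":6,"wgx":10},"sx":{"gar":23,"o":72,"z":90},"xnr":[37,29,11,46]},"te":{"rcx":{"lju":48,"t":33},"us":[19,58,42,69]},"yyc":{"kd":{"bv":18,"ei":51,"ixz":81},"knb":{"io":70,"pg":12,"sgc":89,"z":51}}}
After op 8 (replace /te/rcx 32): {"cre":{"fpx":[37,4,77,95,87],"sbe":{"le":35,"m":1},"yu":{"kg":93,"q":76,"x":60}},"ph":{"rbg":{"ap":6,"wgx":10},"sx":{"gar":23,"o":72,"z":90},"xnr":[37,29,11,46]},"te":{"rcx":32,"us":[19,58,42,69]},"yyc":{"kd":{"bv":18,"ei":51,"ixz":81},"knb":{"io":70,"pg":12,"sgc":89,"z":51}}}
After op 9 (replace /ph/xnr/2 47): {"cre":{"fpx":[37,4,77,95,87],"sbe":{"le":35,"m":1},"yu":{"kg":93,"q":76,"x":60}},"ph":{"rbg":{"ap":6,"wgx":10},"sx":{"gar":23,"o":72,"z":90},"xnr":[37,29,47,46]},"te":{"rcx":32,"us":[19,58,42,69]},"yyc":{"kd":{"bv":18,"ei":51,"ixz":81},"knb":{"io":70,"pg":12,"sgc":89,"z":51}}}
After op 10 (replace /cre/yu 87): {"cre":{"fpx":[37,4,77,95,87],"sbe":{"le":35,"m":1},"yu":87},"ph":{"rbg":{"ap":6,"wgx":10},"sx":{"gar":23,"o":72,"z":90},"xnr":[37,29,47,46]},"te":{"rcx":32,"us":[19,58,42,69]},"yyc":{"kd":{"bv":18,"ei":51,"ixz":81},"knb":{"io":70,"pg":12,"sgc":89,"z":51}}}
After op 11 (replace /yyc/kd/bv 28): {"cre":{"fpx":[37,4,77,95,87],"sbe":{"le":35,"m":1},"yu":87},"ph":{"rbg":{"ap":6,"wgx":10},"sx":{"gar":23,"o":72,"z":90},"xnr":[37,29,47,46]},"te":{"rcx":32,"us":[19,58,42,69]},"yyc":{"kd":{"bv":28,"ei":51,"ixz":81},"knb":{"io":70,"pg":12,"sgc":89,"z":51}}}
After op 12 (remove /ph/rbg): {"cre":{"fpx":[37,4,77,95,87],"sbe":{"le":35,"m":1},"yu":87},"ph":{"sx":{"gar":23,"o":72,"z":90},"xnr":[37,29,47,46]},"te":{"rcx":32,"us":[19,58,42,69]},"yyc":{"kd":{"bv":28,"ei":51,"ixz":81},"knb":{"io":70,"pg":12,"sgc":89,"z":51}}}
After op 13 (replace /yyc/kd/bv 8): {"cre":{"fpx":[37,4,77,95,87],"sbe":{"le":35,"m":1},"yu":87},"ph":{"sx":{"gar":23,"o":72,"z":90},"xnr":[37,29,47,46]},"te":{"rcx":32,"us":[19,58,42,69]},"yyc":{"kd":{"bv":8,"ei":51,"ixz":81},"knb":{"io":70,"pg":12,"sgc":89,"z":51}}}
After op 14 (add /yyc/yux 80): {"cre":{"fpx":[37,4,77,95,87],"sbe":{"le":35,"m":1},"yu":87},"ph":{"sx":{"gar":23,"o":72,"z":90},"xnr":[37,29,47,46]},"te":{"rcx":32,"us":[19,58,42,69]},"yyc":{"kd":{"bv":8,"ei":51,"ixz":81},"knb":{"io":70,"pg":12,"sgc":89,"z":51},"yux":80}}
After op 15 (replace /te/rcx 71): {"cre":{"fpx":[37,4,77,95,87],"sbe":{"le":35,"m":1},"yu":87},"ph":{"sx":{"gar":23,"o":72,"z":90},"xnr":[37,29,47,46]},"te":{"rcx":71,"us":[19,58,42,69]},"yyc":{"kd":{"bv":8,"ei":51,"ixz":81},"knb":{"io":70,"pg":12,"sgc":89,"z":51},"yux":80}}
Value at /te/us/1: 58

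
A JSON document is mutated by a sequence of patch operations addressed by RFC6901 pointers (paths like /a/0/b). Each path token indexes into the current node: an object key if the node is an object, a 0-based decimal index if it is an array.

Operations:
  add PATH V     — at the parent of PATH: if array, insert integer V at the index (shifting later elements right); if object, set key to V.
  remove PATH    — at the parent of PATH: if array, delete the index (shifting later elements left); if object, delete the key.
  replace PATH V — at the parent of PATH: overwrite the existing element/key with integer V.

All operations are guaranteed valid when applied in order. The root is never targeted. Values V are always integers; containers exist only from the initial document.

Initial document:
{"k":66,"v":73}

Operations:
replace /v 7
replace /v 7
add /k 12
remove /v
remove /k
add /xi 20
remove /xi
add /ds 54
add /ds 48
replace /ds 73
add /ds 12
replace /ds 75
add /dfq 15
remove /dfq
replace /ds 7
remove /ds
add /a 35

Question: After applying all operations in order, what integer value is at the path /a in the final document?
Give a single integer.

Answer: 35

Derivation:
After op 1 (replace /v 7): {"k":66,"v":7}
After op 2 (replace /v 7): {"k":66,"v":7}
After op 3 (add /k 12): {"k":12,"v":7}
After op 4 (remove /v): {"k":12}
After op 5 (remove /k): {}
After op 6 (add /xi 20): {"xi":20}
After op 7 (remove /xi): {}
After op 8 (add /ds 54): {"ds":54}
After op 9 (add /ds 48): {"ds":48}
After op 10 (replace /ds 73): {"ds":73}
After op 11 (add /ds 12): {"ds":12}
After op 12 (replace /ds 75): {"ds":75}
After op 13 (add /dfq 15): {"dfq":15,"ds":75}
After op 14 (remove /dfq): {"ds":75}
After op 15 (replace /ds 7): {"ds":7}
After op 16 (remove /ds): {}
After op 17 (add /a 35): {"a":35}
Value at /a: 35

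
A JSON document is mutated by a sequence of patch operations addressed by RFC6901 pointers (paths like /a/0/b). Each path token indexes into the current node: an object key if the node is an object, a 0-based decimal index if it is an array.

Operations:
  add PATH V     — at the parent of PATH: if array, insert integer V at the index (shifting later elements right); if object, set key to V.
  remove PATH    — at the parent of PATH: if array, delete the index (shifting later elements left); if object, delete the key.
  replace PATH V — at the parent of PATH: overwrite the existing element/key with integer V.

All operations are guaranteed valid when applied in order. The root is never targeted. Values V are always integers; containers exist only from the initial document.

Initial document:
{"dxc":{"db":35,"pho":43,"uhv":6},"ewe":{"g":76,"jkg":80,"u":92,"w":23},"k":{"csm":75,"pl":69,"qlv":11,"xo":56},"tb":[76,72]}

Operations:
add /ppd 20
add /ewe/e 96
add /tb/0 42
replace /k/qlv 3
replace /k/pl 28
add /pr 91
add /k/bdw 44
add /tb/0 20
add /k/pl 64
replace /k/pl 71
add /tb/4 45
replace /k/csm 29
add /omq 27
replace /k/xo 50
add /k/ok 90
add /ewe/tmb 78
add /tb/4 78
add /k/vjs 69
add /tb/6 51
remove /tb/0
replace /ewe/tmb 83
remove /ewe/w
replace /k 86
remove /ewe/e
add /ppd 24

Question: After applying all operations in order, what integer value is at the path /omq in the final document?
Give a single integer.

Answer: 27

Derivation:
After op 1 (add /ppd 20): {"dxc":{"db":35,"pho":43,"uhv":6},"ewe":{"g":76,"jkg":80,"u":92,"w":23},"k":{"csm":75,"pl":69,"qlv":11,"xo":56},"ppd":20,"tb":[76,72]}
After op 2 (add /ewe/e 96): {"dxc":{"db":35,"pho":43,"uhv":6},"ewe":{"e":96,"g":76,"jkg":80,"u":92,"w":23},"k":{"csm":75,"pl":69,"qlv":11,"xo":56},"ppd":20,"tb":[76,72]}
After op 3 (add /tb/0 42): {"dxc":{"db":35,"pho":43,"uhv":6},"ewe":{"e":96,"g":76,"jkg":80,"u":92,"w":23},"k":{"csm":75,"pl":69,"qlv":11,"xo":56},"ppd":20,"tb":[42,76,72]}
After op 4 (replace /k/qlv 3): {"dxc":{"db":35,"pho":43,"uhv":6},"ewe":{"e":96,"g":76,"jkg":80,"u":92,"w":23},"k":{"csm":75,"pl":69,"qlv":3,"xo":56},"ppd":20,"tb":[42,76,72]}
After op 5 (replace /k/pl 28): {"dxc":{"db":35,"pho":43,"uhv":6},"ewe":{"e":96,"g":76,"jkg":80,"u":92,"w":23},"k":{"csm":75,"pl":28,"qlv":3,"xo":56},"ppd":20,"tb":[42,76,72]}
After op 6 (add /pr 91): {"dxc":{"db":35,"pho":43,"uhv":6},"ewe":{"e":96,"g":76,"jkg":80,"u":92,"w":23},"k":{"csm":75,"pl":28,"qlv":3,"xo":56},"ppd":20,"pr":91,"tb":[42,76,72]}
After op 7 (add /k/bdw 44): {"dxc":{"db":35,"pho":43,"uhv":6},"ewe":{"e":96,"g":76,"jkg":80,"u":92,"w":23},"k":{"bdw":44,"csm":75,"pl":28,"qlv":3,"xo":56},"ppd":20,"pr":91,"tb":[42,76,72]}
After op 8 (add /tb/0 20): {"dxc":{"db":35,"pho":43,"uhv":6},"ewe":{"e":96,"g":76,"jkg":80,"u":92,"w":23},"k":{"bdw":44,"csm":75,"pl":28,"qlv":3,"xo":56},"ppd":20,"pr":91,"tb":[20,42,76,72]}
After op 9 (add /k/pl 64): {"dxc":{"db":35,"pho":43,"uhv":6},"ewe":{"e":96,"g":76,"jkg":80,"u":92,"w":23},"k":{"bdw":44,"csm":75,"pl":64,"qlv":3,"xo":56},"ppd":20,"pr":91,"tb":[20,42,76,72]}
After op 10 (replace /k/pl 71): {"dxc":{"db":35,"pho":43,"uhv":6},"ewe":{"e":96,"g":76,"jkg":80,"u":92,"w":23},"k":{"bdw":44,"csm":75,"pl":71,"qlv":3,"xo":56},"ppd":20,"pr":91,"tb":[20,42,76,72]}
After op 11 (add /tb/4 45): {"dxc":{"db":35,"pho":43,"uhv":6},"ewe":{"e":96,"g":76,"jkg":80,"u":92,"w":23},"k":{"bdw":44,"csm":75,"pl":71,"qlv":3,"xo":56},"ppd":20,"pr":91,"tb":[20,42,76,72,45]}
After op 12 (replace /k/csm 29): {"dxc":{"db":35,"pho":43,"uhv":6},"ewe":{"e":96,"g":76,"jkg":80,"u":92,"w":23},"k":{"bdw":44,"csm":29,"pl":71,"qlv":3,"xo":56},"ppd":20,"pr":91,"tb":[20,42,76,72,45]}
After op 13 (add /omq 27): {"dxc":{"db":35,"pho":43,"uhv":6},"ewe":{"e":96,"g":76,"jkg":80,"u":92,"w":23},"k":{"bdw":44,"csm":29,"pl":71,"qlv":3,"xo":56},"omq":27,"ppd":20,"pr":91,"tb":[20,42,76,72,45]}
After op 14 (replace /k/xo 50): {"dxc":{"db":35,"pho":43,"uhv":6},"ewe":{"e":96,"g":76,"jkg":80,"u":92,"w":23},"k":{"bdw":44,"csm":29,"pl":71,"qlv":3,"xo":50},"omq":27,"ppd":20,"pr":91,"tb":[20,42,76,72,45]}
After op 15 (add /k/ok 90): {"dxc":{"db":35,"pho":43,"uhv":6},"ewe":{"e":96,"g":76,"jkg":80,"u":92,"w":23},"k":{"bdw":44,"csm":29,"ok":90,"pl":71,"qlv":3,"xo":50},"omq":27,"ppd":20,"pr":91,"tb":[20,42,76,72,45]}
After op 16 (add /ewe/tmb 78): {"dxc":{"db":35,"pho":43,"uhv":6},"ewe":{"e":96,"g":76,"jkg":80,"tmb":78,"u":92,"w":23},"k":{"bdw":44,"csm":29,"ok":90,"pl":71,"qlv":3,"xo":50},"omq":27,"ppd":20,"pr":91,"tb":[20,42,76,72,45]}
After op 17 (add /tb/4 78): {"dxc":{"db":35,"pho":43,"uhv":6},"ewe":{"e":96,"g":76,"jkg":80,"tmb":78,"u":92,"w":23},"k":{"bdw":44,"csm":29,"ok":90,"pl":71,"qlv":3,"xo":50},"omq":27,"ppd":20,"pr":91,"tb":[20,42,76,72,78,45]}
After op 18 (add /k/vjs 69): {"dxc":{"db":35,"pho":43,"uhv":6},"ewe":{"e":96,"g":76,"jkg":80,"tmb":78,"u":92,"w":23},"k":{"bdw":44,"csm":29,"ok":90,"pl":71,"qlv":3,"vjs":69,"xo":50},"omq":27,"ppd":20,"pr":91,"tb":[20,42,76,72,78,45]}
After op 19 (add /tb/6 51): {"dxc":{"db":35,"pho":43,"uhv":6},"ewe":{"e":96,"g":76,"jkg":80,"tmb":78,"u":92,"w":23},"k":{"bdw":44,"csm":29,"ok":90,"pl":71,"qlv":3,"vjs":69,"xo":50},"omq":27,"ppd":20,"pr":91,"tb":[20,42,76,72,78,45,51]}
After op 20 (remove /tb/0): {"dxc":{"db":35,"pho":43,"uhv":6},"ewe":{"e":96,"g":76,"jkg":80,"tmb":78,"u":92,"w":23},"k":{"bdw":44,"csm":29,"ok":90,"pl":71,"qlv":3,"vjs":69,"xo":50},"omq":27,"ppd":20,"pr":91,"tb":[42,76,72,78,45,51]}
After op 21 (replace /ewe/tmb 83): {"dxc":{"db":35,"pho":43,"uhv":6},"ewe":{"e":96,"g":76,"jkg":80,"tmb":83,"u":92,"w":23},"k":{"bdw":44,"csm":29,"ok":90,"pl":71,"qlv":3,"vjs":69,"xo":50},"omq":27,"ppd":20,"pr":91,"tb":[42,76,72,78,45,51]}
After op 22 (remove /ewe/w): {"dxc":{"db":35,"pho":43,"uhv":6},"ewe":{"e":96,"g":76,"jkg":80,"tmb":83,"u":92},"k":{"bdw":44,"csm":29,"ok":90,"pl":71,"qlv":3,"vjs":69,"xo":50},"omq":27,"ppd":20,"pr":91,"tb":[42,76,72,78,45,51]}
After op 23 (replace /k 86): {"dxc":{"db":35,"pho":43,"uhv":6},"ewe":{"e":96,"g":76,"jkg":80,"tmb":83,"u":92},"k":86,"omq":27,"ppd":20,"pr":91,"tb":[42,76,72,78,45,51]}
After op 24 (remove /ewe/e): {"dxc":{"db":35,"pho":43,"uhv":6},"ewe":{"g":76,"jkg":80,"tmb":83,"u":92},"k":86,"omq":27,"ppd":20,"pr":91,"tb":[42,76,72,78,45,51]}
After op 25 (add /ppd 24): {"dxc":{"db":35,"pho":43,"uhv":6},"ewe":{"g":76,"jkg":80,"tmb":83,"u":92},"k":86,"omq":27,"ppd":24,"pr":91,"tb":[42,76,72,78,45,51]}
Value at /omq: 27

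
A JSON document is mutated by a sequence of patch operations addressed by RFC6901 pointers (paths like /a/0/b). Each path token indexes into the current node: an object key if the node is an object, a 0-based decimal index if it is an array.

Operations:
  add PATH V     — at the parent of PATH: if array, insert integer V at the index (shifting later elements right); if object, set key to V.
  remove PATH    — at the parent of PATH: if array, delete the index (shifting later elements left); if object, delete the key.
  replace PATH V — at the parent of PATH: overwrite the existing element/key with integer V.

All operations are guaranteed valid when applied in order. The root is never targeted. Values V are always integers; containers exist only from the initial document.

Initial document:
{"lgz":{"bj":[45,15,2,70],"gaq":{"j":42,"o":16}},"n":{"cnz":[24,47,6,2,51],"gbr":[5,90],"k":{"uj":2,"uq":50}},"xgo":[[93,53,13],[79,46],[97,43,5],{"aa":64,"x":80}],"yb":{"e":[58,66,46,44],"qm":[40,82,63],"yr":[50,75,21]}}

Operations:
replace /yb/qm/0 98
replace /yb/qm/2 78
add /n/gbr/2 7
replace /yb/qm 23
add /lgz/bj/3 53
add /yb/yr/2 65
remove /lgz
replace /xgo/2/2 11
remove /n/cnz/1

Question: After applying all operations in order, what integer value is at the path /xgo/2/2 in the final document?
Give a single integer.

Answer: 11

Derivation:
After op 1 (replace /yb/qm/0 98): {"lgz":{"bj":[45,15,2,70],"gaq":{"j":42,"o":16}},"n":{"cnz":[24,47,6,2,51],"gbr":[5,90],"k":{"uj":2,"uq":50}},"xgo":[[93,53,13],[79,46],[97,43,5],{"aa":64,"x":80}],"yb":{"e":[58,66,46,44],"qm":[98,82,63],"yr":[50,75,21]}}
After op 2 (replace /yb/qm/2 78): {"lgz":{"bj":[45,15,2,70],"gaq":{"j":42,"o":16}},"n":{"cnz":[24,47,6,2,51],"gbr":[5,90],"k":{"uj":2,"uq":50}},"xgo":[[93,53,13],[79,46],[97,43,5],{"aa":64,"x":80}],"yb":{"e":[58,66,46,44],"qm":[98,82,78],"yr":[50,75,21]}}
After op 3 (add /n/gbr/2 7): {"lgz":{"bj":[45,15,2,70],"gaq":{"j":42,"o":16}},"n":{"cnz":[24,47,6,2,51],"gbr":[5,90,7],"k":{"uj":2,"uq":50}},"xgo":[[93,53,13],[79,46],[97,43,5],{"aa":64,"x":80}],"yb":{"e":[58,66,46,44],"qm":[98,82,78],"yr":[50,75,21]}}
After op 4 (replace /yb/qm 23): {"lgz":{"bj":[45,15,2,70],"gaq":{"j":42,"o":16}},"n":{"cnz":[24,47,6,2,51],"gbr":[5,90,7],"k":{"uj":2,"uq":50}},"xgo":[[93,53,13],[79,46],[97,43,5],{"aa":64,"x":80}],"yb":{"e":[58,66,46,44],"qm":23,"yr":[50,75,21]}}
After op 5 (add /lgz/bj/3 53): {"lgz":{"bj":[45,15,2,53,70],"gaq":{"j":42,"o":16}},"n":{"cnz":[24,47,6,2,51],"gbr":[5,90,7],"k":{"uj":2,"uq":50}},"xgo":[[93,53,13],[79,46],[97,43,5],{"aa":64,"x":80}],"yb":{"e":[58,66,46,44],"qm":23,"yr":[50,75,21]}}
After op 6 (add /yb/yr/2 65): {"lgz":{"bj":[45,15,2,53,70],"gaq":{"j":42,"o":16}},"n":{"cnz":[24,47,6,2,51],"gbr":[5,90,7],"k":{"uj":2,"uq":50}},"xgo":[[93,53,13],[79,46],[97,43,5],{"aa":64,"x":80}],"yb":{"e":[58,66,46,44],"qm":23,"yr":[50,75,65,21]}}
After op 7 (remove /lgz): {"n":{"cnz":[24,47,6,2,51],"gbr":[5,90,7],"k":{"uj":2,"uq":50}},"xgo":[[93,53,13],[79,46],[97,43,5],{"aa":64,"x":80}],"yb":{"e":[58,66,46,44],"qm":23,"yr":[50,75,65,21]}}
After op 8 (replace /xgo/2/2 11): {"n":{"cnz":[24,47,6,2,51],"gbr":[5,90,7],"k":{"uj":2,"uq":50}},"xgo":[[93,53,13],[79,46],[97,43,11],{"aa":64,"x":80}],"yb":{"e":[58,66,46,44],"qm":23,"yr":[50,75,65,21]}}
After op 9 (remove /n/cnz/1): {"n":{"cnz":[24,6,2,51],"gbr":[5,90,7],"k":{"uj":2,"uq":50}},"xgo":[[93,53,13],[79,46],[97,43,11],{"aa":64,"x":80}],"yb":{"e":[58,66,46,44],"qm":23,"yr":[50,75,65,21]}}
Value at /xgo/2/2: 11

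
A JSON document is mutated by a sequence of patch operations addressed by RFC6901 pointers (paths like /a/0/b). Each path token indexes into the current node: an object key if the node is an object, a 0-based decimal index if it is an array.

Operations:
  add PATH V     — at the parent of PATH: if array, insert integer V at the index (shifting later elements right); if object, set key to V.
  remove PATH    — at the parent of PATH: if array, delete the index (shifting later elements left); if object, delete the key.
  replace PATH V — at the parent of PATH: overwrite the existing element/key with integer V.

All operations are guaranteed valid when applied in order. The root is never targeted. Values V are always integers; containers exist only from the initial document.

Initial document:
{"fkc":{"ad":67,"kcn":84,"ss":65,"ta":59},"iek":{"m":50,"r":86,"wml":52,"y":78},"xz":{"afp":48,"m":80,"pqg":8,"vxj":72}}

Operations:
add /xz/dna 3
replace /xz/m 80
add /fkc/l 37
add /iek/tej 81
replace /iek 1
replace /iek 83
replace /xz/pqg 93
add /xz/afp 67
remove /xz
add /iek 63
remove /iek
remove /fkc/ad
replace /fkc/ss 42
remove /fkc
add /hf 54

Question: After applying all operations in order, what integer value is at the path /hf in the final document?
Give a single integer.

After op 1 (add /xz/dna 3): {"fkc":{"ad":67,"kcn":84,"ss":65,"ta":59},"iek":{"m":50,"r":86,"wml":52,"y":78},"xz":{"afp":48,"dna":3,"m":80,"pqg":8,"vxj":72}}
After op 2 (replace /xz/m 80): {"fkc":{"ad":67,"kcn":84,"ss":65,"ta":59},"iek":{"m":50,"r":86,"wml":52,"y":78},"xz":{"afp":48,"dna":3,"m":80,"pqg":8,"vxj":72}}
After op 3 (add /fkc/l 37): {"fkc":{"ad":67,"kcn":84,"l":37,"ss":65,"ta":59},"iek":{"m":50,"r":86,"wml":52,"y":78},"xz":{"afp":48,"dna":3,"m":80,"pqg":8,"vxj":72}}
After op 4 (add /iek/tej 81): {"fkc":{"ad":67,"kcn":84,"l":37,"ss":65,"ta":59},"iek":{"m":50,"r":86,"tej":81,"wml":52,"y":78},"xz":{"afp":48,"dna":3,"m":80,"pqg":8,"vxj":72}}
After op 5 (replace /iek 1): {"fkc":{"ad":67,"kcn":84,"l":37,"ss":65,"ta":59},"iek":1,"xz":{"afp":48,"dna":3,"m":80,"pqg":8,"vxj":72}}
After op 6 (replace /iek 83): {"fkc":{"ad":67,"kcn":84,"l":37,"ss":65,"ta":59},"iek":83,"xz":{"afp":48,"dna":3,"m":80,"pqg":8,"vxj":72}}
After op 7 (replace /xz/pqg 93): {"fkc":{"ad":67,"kcn":84,"l":37,"ss":65,"ta":59},"iek":83,"xz":{"afp":48,"dna":3,"m":80,"pqg":93,"vxj":72}}
After op 8 (add /xz/afp 67): {"fkc":{"ad":67,"kcn":84,"l":37,"ss":65,"ta":59},"iek":83,"xz":{"afp":67,"dna":3,"m":80,"pqg":93,"vxj":72}}
After op 9 (remove /xz): {"fkc":{"ad":67,"kcn":84,"l":37,"ss":65,"ta":59},"iek":83}
After op 10 (add /iek 63): {"fkc":{"ad":67,"kcn":84,"l":37,"ss":65,"ta":59},"iek":63}
After op 11 (remove /iek): {"fkc":{"ad":67,"kcn":84,"l":37,"ss":65,"ta":59}}
After op 12 (remove /fkc/ad): {"fkc":{"kcn":84,"l":37,"ss":65,"ta":59}}
After op 13 (replace /fkc/ss 42): {"fkc":{"kcn":84,"l":37,"ss":42,"ta":59}}
After op 14 (remove /fkc): {}
After op 15 (add /hf 54): {"hf":54}
Value at /hf: 54

Answer: 54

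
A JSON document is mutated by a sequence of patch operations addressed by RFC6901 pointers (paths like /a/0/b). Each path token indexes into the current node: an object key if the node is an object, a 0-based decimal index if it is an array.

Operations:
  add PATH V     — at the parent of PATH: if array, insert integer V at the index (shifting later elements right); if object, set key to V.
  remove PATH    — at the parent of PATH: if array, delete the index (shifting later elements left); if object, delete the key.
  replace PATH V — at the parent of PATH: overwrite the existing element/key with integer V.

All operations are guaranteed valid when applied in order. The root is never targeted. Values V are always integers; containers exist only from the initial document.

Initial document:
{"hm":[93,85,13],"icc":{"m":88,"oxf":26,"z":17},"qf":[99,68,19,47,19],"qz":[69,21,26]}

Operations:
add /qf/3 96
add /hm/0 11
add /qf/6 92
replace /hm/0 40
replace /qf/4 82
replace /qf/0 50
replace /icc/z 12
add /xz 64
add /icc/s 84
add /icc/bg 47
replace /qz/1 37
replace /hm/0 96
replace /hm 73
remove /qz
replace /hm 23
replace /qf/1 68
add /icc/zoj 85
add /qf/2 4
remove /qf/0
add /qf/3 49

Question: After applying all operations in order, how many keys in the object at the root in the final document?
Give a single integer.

After op 1 (add /qf/3 96): {"hm":[93,85,13],"icc":{"m":88,"oxf":26,"z":17},"qf":[99,68,19,96,47,19],"qz":[69,21,26]}
After op 2 (add /hm/0 11): {"hm":[11,93,85,13],"icc":{"m":88,"oxf":26,"z":17},"qf":[99,68,19,96,47,19],"qz":[69,21,26]}
After op 3 (add /qf/6 92): {"hm":[11,93,85,13],"icc":{"m":88,"oxf":26,"z":17},"qf":[99,68,19,96,47,19,92],"qz":[69,21,26]}
After op 4 (replace /hm/0 40): {"hm":[40,93,85,13],"icc":{"m":88,"oxf":26,"z":17},"qf":[99,68,19,96,47,19,92],"qz":[69,21,26]}
After op 5 (replace /qf/4 82): {"hm":[40,93,85,13],"icc":{"m":88,"oxf":26,"z":17},"qf":[99,68,19,96,82,19,92],"qz":[69,21,26]}
After op 6 (replace /qf/0 50): {"hm":[40,93,85,13],"icc":{"m":88,"oxf":26,"z":17},"qf":[50,68,19,96,82,19,92],"qz":[69,21,26]}
After op 7 (replace /icc/z 12): {"hm":[40,93,85,13],"icc":{"m":88,"oxf":26,"z":12},"qf":[50,68,19,96,82,19,92],"qz":[69,21,26]}
After op 8 (add /xz 64): {"hm":[40,93,85,13],"icc":{"m":88,"oxf":26,"z":12},"qf":[50,68,19,96,82,19,92],"qz":[69,21,26],"xz":64}
After op 9 (add /icc/s 84): {"hm":[40,93,85,13],"icc":{"m":88,"oxf":26,"s":84,"z":12},"qf":[50,68,19,96,82,19,92],"qz":[69,21,26],"xz":64}
After op 10 (add /icc/bg 47): {"hm":[40,93,85,13],"icc":{"bg":47,"m":88,"oxf":26,"s":84,"z":12},"qf":[50,68,19,96,82,19,92],"qz":[69,21,26],"xz":64}
After op 11 (replace /qz/1 37): {"hm":[40,93,85,13],"icc":{"bg":47,"m":88,"oxf":26,"s":84,"z":12},"qf":[50,68,19,96,82,19,92],"qz":[69,37,26],"xz":64}
After op 12 (replace /hm/0 96): {"hm":[96,93,85,13],"icc":{"bg":47,"m":88,"oxf":26,"s":84,"z":12},"qf":[50,68,19,96,82,19,92],"qz":[69,37,26],"xz":64}
After op 13 (replace /hm 73): {"hm":73,"icc":{"bg":47,"m":88,"oxf":26,"s":84,"z":12},"qf":[50,68,19,96,82,19,92],"qz":[69,37,26],"xz":64}
After op 14 (remove /qz): {"hm":73,"icc":{"bg":47,"m":88,"oxf":26,"s":84,"z":12},"qf":[50,68,19,96,82,19,92],"xz":64}
After op 15 (replace /hm 23): {"hm":23,"icc":{"bg":47,"m":88,"oxf":26,"s":84,"z":12},"qf":[50,68,19,96,82,19,92],"xz":64}
After op 16 (replace /qf/1 68): {"hm":23,"icc":{"bg":47,"m":88,"oxf":26,"s":84,"z":12},"qf":[50,68,19,96,82,19,92],"xz":64}
After op 17 (add /icc/zoj 85): {"hm":23,"icc":{"bg":47,"m":88,"oxf":26,"s":84,"z":12,"zoj":85},"qf":[50,68,19,96,82,19,92],"xz":64}
After op 18 (add /qf/2 4): {"hm":23,"icc":{"bg":47,"m":88,"oxf":26,"s":84,"z":12,"zoj":85},"qf":[50,68,4,19,96,82,19,92],"xz":64}
After op 19 (remove /qf/0): {"hm":23,"icc":{"bg":47,"m":88,"oxf":26,"s":84,"z":12,"zoj":85},"qf":[68,4,19,96,82,19,92],"xz":64}
After op 20 (add /qf/3 49): {"hm":23,"icc":{"bg":47,"m":88,"oxf":26,"s":84,"z":12,"zoj":85},"qf":[68,4,19,49,96,82,19,92],"xz":64}
Size at the root: 4

Answer: 4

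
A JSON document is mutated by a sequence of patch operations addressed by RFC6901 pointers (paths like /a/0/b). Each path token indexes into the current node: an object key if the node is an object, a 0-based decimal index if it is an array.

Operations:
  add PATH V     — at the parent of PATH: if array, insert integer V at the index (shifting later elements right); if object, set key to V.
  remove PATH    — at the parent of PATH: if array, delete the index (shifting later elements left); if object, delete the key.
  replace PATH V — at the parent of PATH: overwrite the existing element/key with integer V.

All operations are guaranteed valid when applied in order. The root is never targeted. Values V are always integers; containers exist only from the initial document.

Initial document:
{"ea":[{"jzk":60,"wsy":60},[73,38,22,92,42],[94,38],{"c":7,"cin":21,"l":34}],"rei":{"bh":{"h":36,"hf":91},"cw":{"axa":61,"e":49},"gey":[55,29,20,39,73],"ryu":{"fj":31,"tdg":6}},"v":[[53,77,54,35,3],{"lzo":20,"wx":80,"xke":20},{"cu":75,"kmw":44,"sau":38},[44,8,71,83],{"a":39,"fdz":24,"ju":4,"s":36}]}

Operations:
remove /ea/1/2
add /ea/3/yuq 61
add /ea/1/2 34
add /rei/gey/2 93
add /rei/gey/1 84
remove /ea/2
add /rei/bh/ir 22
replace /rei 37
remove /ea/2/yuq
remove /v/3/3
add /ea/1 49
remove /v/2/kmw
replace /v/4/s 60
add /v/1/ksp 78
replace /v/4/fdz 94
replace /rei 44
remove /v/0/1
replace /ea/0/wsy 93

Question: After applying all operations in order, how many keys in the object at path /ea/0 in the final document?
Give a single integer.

Answer: 2

Derivation:
After op 1 (remove /ea/1/2): {"ea":[{"jzk":60,"wsy":60},[73,38,92,42],[94,38],{"c":7,"cin":21,"l":34}],"rei":{"bh":{"h":36,"hf":91},"cw":{"axa":61,"e":49},"gey":[55,29,20,39,73],"ryu":{"fj":31,"tdg":6}},"v":[[53,77,54,35,3],{"lzo":20,"wx":80,"xke":20},{"cu":75,"kmw":44,"sau":38},[44,8,71,83],{"a":39,"fdz":24,"ju":4,"s":36}]}
After op 2 (add /ea/3/yuq 61): {"ea":[{"jzk":60,"wsy":60},[73,38,92,42],[94,38],{"c":7,"cin":21,"l":34,"yuq":61}],"rei":{"bh":{"h":36,"hf":91},"cw":{"axa":61,"e":49},"gey":[55,29,20,39,73],"ryu":{"fj":31,"tdg":6}},"v":[[53,77,54,35,3],{"lzo":20,"wx":80,"xke":20},{"cu":75,"kmw":44,"sau":38},[44,8,71,83],{"a":39,"fdz":24,"ju":4,"s":36}]}
After op 3 (add /ea/1/2 34): {"ea":[{"jzk":60,"wsy":60},[73,38,34,92,42],[94,38],{"c":7,"cin":21,"l":34,"yuq":61}],"rei":{"bh":{"h":36,"hf":91},"cw":{"axa":61,"e":49},"gey":[55,29,20,39,73],"ryu":{"fj":31,"tdg":6}},"v":[[53,77,54,35,3],{"lzo":20,"wx":80,"xke":20},{"cu":75,"kmw":44,"sau":38},[44,8,71,83],{"a":39,"fdz":24,"ju":4,"s":36}]}
After op 4 (add /rei/gey/2 93): {"ea":[{"jzk":60,"wsy":60},[73,38,34,92,42],[94,38],{"c":7,"cin":21,"l":34,"yuq":61}],"rei":{"bh":{"h":36,"hf":91},"cw":{"axa":61,"e":49},"gey":[55,29,93,20,39,73],"ryu":{"fj":31,"tdg":6}},"v":[[53,77,54,35,3],{"lzo":20,"wx":80,"xke":20},{"cu":75,"kmw":44,"sau":38},[44,8,71,83],{"a":39,"fdz":24,"ju":4,"s":36}]}
After op 5 (add /rei/gey/1 84): {"ea":[{"jzk":60,"wsy":60},[73,38,34,92,42],[94,38],{"c":7,"cin":21,"l":34,"yuq":61}],"rei":{"bh":{"h":36,"hf":91},"cw":{"axa":61,"e":49},"gey":[55,84,29,93,20,39,73],"ryu":{"fj":31,"tdg":6}},"v":[[53,77,54,35,3],{"lzo":20,"wx":80,"xke":20},{"cu":75,"kmw":44,"sau":38},[44,8,71,83],{"a":39,"fdz":24,"ju":4,"s":36}]}
After op 6 (remove /ea/2): {"ea":[{"jzk":60,"wsy":60},[73,38,34,92,42],{"c":7,"cin":21,"l":34,"yuq":61}],"rei":{"bh":{"h":36,"hf":91},"cw":{"axa":61,"e":49},"gey":[55,84,29,93,20,39,73],"ryu":{"fj":31,"tdg":6}},"v":[[53,77,54,35,3],{"lzo":20,"wx":80,"xke":20},{"cu":75,"kmw":44,"sau":38},[44,8,71,83],{"a":39,"fdz":24,"ju":4,"s":36}]}
After op 7 (add /rei/bh/ir 22): {"ea":[{"jzk":60,"wsy":60},[73,38,34,92,42],{"c":7,"cin":21,"l":34,"yuq":61}],"rei":{"bh":{"h":36,"hf":91,"ir":22},"cw":{"axa":61,"e":49},"gey":[55,84,29,93,20,39,73],"ryu":{"fj":31,"tdg":6}},"v":[[53,77,54,35,3],{"lzo":20,"wx":80,"xke":20},{"cu":75,"kmw":44,"sau":38},[44,8,71,83],{"a":39,"fdz":24,"ju":4,"s":36}]}
After op 8 (replace /rei 37): {"ea":[{"jzk":60,"wsy":60},[73,38,34,92,42],{"c":7,"cin":21,"l":34,"yuq":61}],"rei":37,"v":[[53,77,54,35,3],{"lzo":20,"wx":80,"xke":20},{"cu":75,"kmw":44,"sau":38},[44,8,71,83],{"a":39,"fdz":24,"ju":4,"s":36}]}
After op 9 (remove /ea/2/yuq): {"ea":[{"jzk":60,"wsy":60},[73,38,34,92,42],{"c":7,"cin":21,"l":34}],"rei":37,"v":[[53,77,54,35,3],{"lzo":20,"wx":80,"xke":20},{"cu":75,"kmw":44,"sau":38},[44,8,71,83],{"a":39,"fdz":24,"ju":4,"s":36}]}
After op 10 (remove /v/3/3): {"ea":[{"jzk":60,"wsy":60},[73,38,34,92,42],{"c":7,"cin":21,"l":34}],"rei":37,"v":[[53,77,54,35,3],{"lzo":20,"wx":80,"xke":20},{"cu":75,"kmw":44,"sau":38},[44,8,71],{"a":39,"fdz":24,"ju":4,"s":36}]}
After op 11 (add /ea/1 49): {"ea":[{"jzk":60,"wsy":60},49,[73,38,34,92,42],{"c":7,"cin":21,"l":34}],"rei":37,"v":[[53,77,54,35,3],{"lzo":20,"wx":80,"xke":20},{"cu":75,"kmw":44,"sau":38},[44,8,71],{"a":39,"fdz":24,"ju":4,"s":36}]}
After op 12 (remove /v/2/kmw): {"ea":[{"jzk":60,"wsy":60},49,[73,38,34,92,42],{"c":7,"cin":21,"l":34}],"rei":37,"v":[[53,77,54,35,3],{"lzo":20,"wx":80,"xke":20},{"cu":75,"sau":38},[44,8,71],{"a":39,"fdz":24,"ju":4,"s":36}]}
After op 13 (replace /v/4/s 60): {"ea":[{"jzk":60,"wsy":60},49,[73,38,34,92,42],{"c":7,"cin":21,"l":34}],"rei":37,"v":[[53,77,54,35,3],{"lzo":20,"wx":80,"xke":20},{"cu":75,"sau":38},[44,8,71],{"a":39,"fdz":24,"ju":4,"s":60}]}
After op 14 (add /v/1/ksp 78): {"ea":[{"jzk":60,"wsy":60},49,[73,38,34,92,42],{"c":7,"cin":21,"l":34}],"rei":37,"v":[[53,77,54,35,3],{"ksp":78,"lzo":20,"wx":80,"xke":20},{"cu":75,"sau":38},[44,8,71],{"a":39,"fdz":24,"ju":4,"s":60}]}
After op 15 (replace /v/4/fdz 94): {"ea":[{"jzk":60,"wsy":60},49,[73,38,34,92,42],{"c":7,"cin":21,"l":34}],"rei":37,"v":[[53,77,54,35,3],{"ksp":78,"lzo":20,"wx":80,"xke":20},{"cu":75,"sau":38},[44,8,71],{"a":39,"fdz":94,"ju":4,"s":60}]}
After op 16 (replace /rei 44): {"ea":[{"jzk":60,"wsy":60},49,[73,38,34,92,42],{"c":7,"cin":21,"l":34}],"rei":44,"v":[[53,77,54,35,3],{"ksp":78,"lzo":20,"wx":80,"xke":20},{"cu":75,"sau":38},[44,8,71],{"a":39,"fdz":94,"ju":4,"s":60}]}
After op 17 (remove /v/0/1): {"ea":[{"jzk":60,"wsy":60},49,[73,38,34,92,42],{"c":7,"cin":21,"l":34}],"rei":44,"v":[[53,54,35,3],{"ksp":78,"lzo":20,"wx":80,"xke":20},{"cu":75,"sau":38},[44,8,71],{"a":39,"fdz":94,"ju":4,"s":60}]}
After op 18 (replace /ea/0/wsy 93): {"ea":[{"jzk":60,"wsy":93},49,[73,38,34,92,42],{"c":7,"cin":21,"l":34}],"rei":44,"v":[[53,54,35,3],{"ksp":78,"lzo":20,"wx":80,"xke":20},{"cu":75,"sau":38},[44,8,71],{"a":39,"fdz":94,"ju":4,"s":60}]}
Size at path /ea/0: 2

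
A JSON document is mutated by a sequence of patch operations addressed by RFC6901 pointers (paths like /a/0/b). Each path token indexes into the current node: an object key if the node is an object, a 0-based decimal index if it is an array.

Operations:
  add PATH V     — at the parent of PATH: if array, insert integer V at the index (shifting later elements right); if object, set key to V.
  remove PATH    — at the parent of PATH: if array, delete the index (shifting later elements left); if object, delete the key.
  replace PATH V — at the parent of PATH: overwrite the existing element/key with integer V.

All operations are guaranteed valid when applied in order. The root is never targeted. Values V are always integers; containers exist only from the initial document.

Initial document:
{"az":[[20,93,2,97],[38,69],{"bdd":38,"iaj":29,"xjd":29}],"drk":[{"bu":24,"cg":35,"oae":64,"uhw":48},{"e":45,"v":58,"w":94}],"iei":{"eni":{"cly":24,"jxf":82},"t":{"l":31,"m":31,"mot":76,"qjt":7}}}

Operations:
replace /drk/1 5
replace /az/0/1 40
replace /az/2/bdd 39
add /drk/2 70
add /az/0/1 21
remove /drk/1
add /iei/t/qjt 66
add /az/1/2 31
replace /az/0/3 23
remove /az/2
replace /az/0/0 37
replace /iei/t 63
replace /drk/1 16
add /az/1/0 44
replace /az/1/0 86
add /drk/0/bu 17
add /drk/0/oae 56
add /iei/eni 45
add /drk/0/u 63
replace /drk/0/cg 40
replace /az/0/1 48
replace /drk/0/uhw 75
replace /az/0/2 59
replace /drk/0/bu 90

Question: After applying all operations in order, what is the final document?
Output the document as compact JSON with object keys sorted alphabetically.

Answer: {"az":[[37,48,59,23,97],[86,38,69,31]],"drk":[{"bu":90,"cg":40,"oae":56,"u":63,"uhw":75},16],"iei":{"eni":45,"t":63}}

Derivation:
After op 1 (replace /drk/1 5): {"az":[[20,93,2,97],[38,69],{"bdd":38,"iaj":29,"xjd":29}],"drk":[{"bu":24,"cg":35,"oae":64,"uhw":48},5],"iei":{"eni":{"cly":24,"jxf":82},"t":{"l":31,"m":31,"mot":76,"qjt":7}}}
After op 2 (replace /az/0/1 40): {"az":[[20,40,2,97],[38,69],{"bdd":38,"iaj":29,"xjd":29}],"drk":[{"bu":24,"cg":35,"oae":64,"uhw":48},5],"iei":{"eni":{"cly":24,"jxf":82},"t":{"l":31,"m":31,"mot":76,"qjt":7}}}
After op 3 (replace /az/2/bdd 39): {"az":[[20,40,2,97],[38,69],{"bdd":39,"iaj":29,"xjd":29}],"drk":[{"bu":24,"cg":35,"oae":64,"uhw":48},5],"iei":{"eni":{"cly":24,"jxf":82},"t":{"l":31,"m":31,"mot":76,"qjt":7}}}
After op 4 (add /drk/2 70): {"az":[[20,40,2,97],[38,69],{"bdd":39,"iaj":29,"xjd":29}],"drk":[{"bu":24,"cg":35,"oae":64,"uhw":48},5,70],"iei":{"eni":{"cly":24,"jxf":82},"t":{"l":31,"m":31,"mot":76,"qjt":7}}}
After op 5 (add /az/0/1 21): {"az":[[20,21,40,2,97],[38,69],{"bdd":39,"iaj":29,"xjd":29}],"drk":[{"bu":24,"cg":35,"oae":64,"uhw":48},5,70],"iei":{"eni":{"cly":24,"jxf":82},"t":{"l":31,"m":31,"mot":76,"qjt":7}}}
After op 6 (remove /drk/1): {"az":[[20,21,40,2,97],[38,69],{"bdd":39,"iaj":29,"xjd":29}],"drk":[{"bu":24,"cg":35,"oae":64,"uhw":48},70],"iei":{"eni":{"cly":24,"jxf":82},"t":{"l":31,"m":31,"mot":76,"qjt":7}}}
After op 7 (add /iei/t/qjt 66): {"az":[[20,21,40,2,97],[38,69],{"bdd":39,"iaj":29,"xjd":29}],"drk":[{"bu":24,"cg":35,"oae":64,"uhw":48},70],"iei":{"eni":{"cly":24,"jxf":82},"t":{"l":31,"m":31,"mot":76,"qjt":66}}}
After op 8 (add /az/1/2 31): {"az":[[20,21,40,2,97],[38,69,31],{"bdd":39,"iaj":29,"xjd":29}],"drk":[{"bu":24,"cg":35,"oae":64,"uhw":48},70],"iei":{"eni":{"cly":24,"jxf":82},"t":{"l":31,"m":31,"mot":76,"qjt":66}}}
After op 9 (replace /az/0/3 23): {"az":[[20,21,40,23,97],[38,69,31],{"bdd":39,"iaj":29,"xjd":29}],"drk":[{"bu":24,"cg":35,"oae":64,"uhw":48},70],"iei":{"eni":{"cly":24,"jxf":82},"t":{"l":31,"m":31,"mot":76,"qjt":66}}}
After op 10 (remove /az/2): {"az":[[20,21,40,23,97],[38,69,31]],"drk":[{"bu":24,"cg":35,"oae":64,"uhw":48},70],"iei":{"eni":{"cly":24,"jxf":82},"t":{"l":31,"m":31,"mot":76,"qjt":66}}}
After op 11 (replace /az/0/0 37): {"az":[[37,21,40,23,97],[38,69,31]],"drk":[{"bu":24,"cg":35,"oae":64,"uhw":48},70],"iei":{"eni":{"cly":24,"jxf":82},"t":{"l":31,"m":31,"mot":76,"qjt":66}}}
After op 12 (replace /iei/t 63): {"az":[[37,21,40,23,97],[38,69,31]],"drk":[{"bu":24,"cg":35,"oae":64,"uhw":48},70],"iei":{"eni":{"cly":24,"jxf":82},"t":63}}
After op 13 (replace /drk/1 16): {"az":[[37,21,40,23,97],[38,69,31]],"drk":[{"bu":24,"cg":35,"oae":64,"uhw":48},16],"iei":{"eni":{"cly":24,"jxf":82},"t":63}}
After op 14 (add /az/1/0 44): {"az":[[37,21,40,23,97],[44,38,69,31]],"drk":[{"bu":24,"cg":35,"oae":64,"uhw":48},16],"iei":{"eni":{"cly":24,"jxf":82},"t":63}}
After op 15 (replace /az/1/0 86): {"az":[[37,21,40,23,97],[86,38,69,31]],"drk":[{"bu":24,"cg":35,"oae":64,"uhw":48},16],"iei":{"eni":{"cly":24,"jxf":82},"t":63}}
After op 16 (add /drk/0/bu 17): {"az":[[37,21,40,23,97],[86,38,69,31]],"drk":[{"bu":17,"cg":35,"oae":64,"uhw":48},16],"iei":{"eni":{"cly":24,"jxf":82},"t":63}}
After op 17 (add /drk/0/oae 56): {"az":[[37,21,40,23,97],[86,38,69,31]],"drk":[{"bu":17,"cg":35,"oae":56,"uhw":48},16],"iei":{"eni":{"cly":24,"jxf":82},"t":63}}
After op 18 (add /iei/eni 45): {"az":[[37,21,40,23,97],[86,38,69,31]],"drk":[{"bu":17,"cg":35,"oae":56,"uhw":48},16],"iei":{"eni":45,"t":63}}
After op 19 (add /drk/0/u 63): {"az":[[37,21,40,23,97],[86,38,69,31]],"drk":[{"bu":17,"cg":35,"oae":56,"u":63,"uhw":48},16],"iei":{"eni":45,"t":63}}
After op 20 (replace /drk/0/cg 40): {"az":[[37,21,40,23,97],[86,38,69,31]],"drk":[{"bu":17,"cg":40,"oae":56,"u":63,"uhw":48},16],"iei":{"eni":45,"t":63}}
After op 21 (replace /az/0/1 48): {"az":[[37,48,40,23,97],[86,38,69,31]],"drk":[{"bu":17,"cg":40,"oae":56,"u":63,"uhw":48},16],"iei":{"eni":45,"t":63}}
After op 22 (replace /drk/0/uhw 75): {"az":[[37,48,40,23,97],[86,38,69,31]],"drk":[{"bu":17,"cg":40,"oae":56,"u":63,"uhw":75},16],"iei":{"eni":45,"t":63}}
After op 23 (replace /az/0/2 59): {"az":[[37,48,59,23,97],[86,38,69,31]],"drk":[{"bu":17,"cg":40,"oae":56,"u":63,"uhw":75},16],"iei":{"eni":45,"t":63}}
After op 24 (replace /drk/0/bu 90): {"az":[[37,48,59,23,97],[86,38,69,31]],"drk":[{"bu":90,"cg":40,"oae":56,"u":63,"uhw":75},16],"iei":{"eni":45,"t":63}}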